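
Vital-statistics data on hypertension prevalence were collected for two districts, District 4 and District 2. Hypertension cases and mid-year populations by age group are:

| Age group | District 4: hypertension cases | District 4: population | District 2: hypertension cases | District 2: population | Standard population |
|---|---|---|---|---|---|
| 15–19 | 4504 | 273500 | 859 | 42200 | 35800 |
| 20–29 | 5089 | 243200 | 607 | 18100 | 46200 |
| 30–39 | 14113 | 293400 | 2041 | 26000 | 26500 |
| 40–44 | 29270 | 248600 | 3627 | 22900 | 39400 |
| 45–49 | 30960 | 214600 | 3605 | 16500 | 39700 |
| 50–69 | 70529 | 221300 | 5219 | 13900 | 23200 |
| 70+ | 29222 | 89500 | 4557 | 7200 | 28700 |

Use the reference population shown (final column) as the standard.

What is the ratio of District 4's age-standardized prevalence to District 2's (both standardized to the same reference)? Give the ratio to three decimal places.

Age-specific rates per 1000 for District 4: 16.468, 20.925, 48.102, 117.739, 144.268, 318.703, 326.503.
For District 2: 20.355, 33.536, 78.500, 158.384, 218.485, 375.468, 632.917.
Standard total = 239500; weights = 0.1495, 0.1929, 0.1106, 0.1645, 0.1658, 0.0969, 0.1198.
District 4: 0.1495×16.468 + 0.1929×20.925 + 0.1106×48.102 + 0.1645×117.739 + 0.1658×144.268 + 0.0969×318.703 + 0.1198×326.503 = 125.1020 per 1000.
District 2: 0.1495×20.355 + 0.1929×33.536 + 0.1106×78.500 + 0.1645×158.384 + 0.1658×218.485 + 0.0969×375.468 + 0.1198×632.917 = 192.6851 per 1000.
Ratio = 125.1020 ÷ 192.6851 = 0.64926.

0.649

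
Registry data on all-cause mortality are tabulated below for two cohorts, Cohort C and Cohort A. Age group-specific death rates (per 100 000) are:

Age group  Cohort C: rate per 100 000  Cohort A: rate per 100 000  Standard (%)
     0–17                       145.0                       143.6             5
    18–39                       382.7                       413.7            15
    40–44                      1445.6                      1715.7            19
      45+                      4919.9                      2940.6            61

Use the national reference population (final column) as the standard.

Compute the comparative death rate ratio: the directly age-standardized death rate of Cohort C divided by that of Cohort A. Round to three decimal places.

1.526

Standard weights: 0.05, 0.15, 0.19, 0.61.
Cohort C: 0.0500×145.0 + 0.1500×382.7 + 0.1900×1445.6 + 0.6100×4919.9 = 3340.4580 per 100 000.
Cohort A: 0.0500×143.6 + 0.1500×413.7 + 0.1900×1715.7 + 0.6100×2940.6 = 2188.9840 per 100 000.
Ratio = 3340.4580 ÷ 2188.9840 = 1.52603.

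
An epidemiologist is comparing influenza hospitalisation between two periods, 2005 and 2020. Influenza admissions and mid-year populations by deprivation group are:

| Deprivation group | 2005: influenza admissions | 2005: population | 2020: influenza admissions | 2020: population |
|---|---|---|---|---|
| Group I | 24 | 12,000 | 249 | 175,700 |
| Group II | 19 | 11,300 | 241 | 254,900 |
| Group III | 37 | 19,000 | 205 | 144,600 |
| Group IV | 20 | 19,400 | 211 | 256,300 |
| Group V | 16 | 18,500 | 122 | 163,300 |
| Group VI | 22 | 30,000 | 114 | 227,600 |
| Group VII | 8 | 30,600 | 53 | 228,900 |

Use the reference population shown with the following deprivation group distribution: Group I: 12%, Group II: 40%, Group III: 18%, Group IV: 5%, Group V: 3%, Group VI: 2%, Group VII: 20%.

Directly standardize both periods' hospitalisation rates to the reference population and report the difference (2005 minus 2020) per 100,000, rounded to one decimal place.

48.4

Deprivation-specific rates per 100,000 for 2005: 200.00, 168.14, 194.74, 103.09, 86.49, 73.33, 26.14.
For 2020: 141.72, 94.55, 141.77, 82.33, 74.71, 50.09, 23.15.
Standard weights: 0.12, 0.40, 0.18, 0.05, 0.03, 0.02, 0.20.
2005: 0.1200×200.00 + 0.4000×168.14 + 0.1800×194.74 + 0.0500×103.09 + 0.0300×86.49 + 0.0200×73.33 + 0.2000×26.14 = 140.7539 per 100,000.
2020: 0.1200×141.72 + 0.4000×94.55 + 0.1800×141.77 + 0.0500×82.33 + 0.0300×74.71 + 0.0200×50.09 + 0.2000×23.15 = 92.3338 per 100,000.
Difference = 140.7539 − 92.3338 = 48.4201.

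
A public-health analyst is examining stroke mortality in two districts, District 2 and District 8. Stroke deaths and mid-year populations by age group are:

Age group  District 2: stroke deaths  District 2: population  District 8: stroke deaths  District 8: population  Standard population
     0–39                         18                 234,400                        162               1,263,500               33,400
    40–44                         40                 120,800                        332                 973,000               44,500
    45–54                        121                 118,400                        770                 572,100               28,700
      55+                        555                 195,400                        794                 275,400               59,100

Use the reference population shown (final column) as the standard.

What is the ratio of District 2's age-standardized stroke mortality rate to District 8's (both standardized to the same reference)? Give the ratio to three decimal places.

0.939

Age-specific rates per 100,000 for District 2: 7.68, 33.11, 102.20, 284.03.
For District 8: 12.82, 34.12, 134.59, 288.31.
Standard total = 165,700; weights = 0.2016, 0.2686, 0.1732, 0.3567.
District 2: 0.2016×7.68 + 0.2686×33.11 + 0.1732×102.20 + 0.3567×284.03 = 129.4469 per 100,000.
District 8: 0.2016×12.82 + 0.2686×34.12 + 0.1732×134.59 + 0.3567×288.31 = 137.8903 per 100,000.
Ratio = 129.4469 ÷ 137.8903 = 0.93877.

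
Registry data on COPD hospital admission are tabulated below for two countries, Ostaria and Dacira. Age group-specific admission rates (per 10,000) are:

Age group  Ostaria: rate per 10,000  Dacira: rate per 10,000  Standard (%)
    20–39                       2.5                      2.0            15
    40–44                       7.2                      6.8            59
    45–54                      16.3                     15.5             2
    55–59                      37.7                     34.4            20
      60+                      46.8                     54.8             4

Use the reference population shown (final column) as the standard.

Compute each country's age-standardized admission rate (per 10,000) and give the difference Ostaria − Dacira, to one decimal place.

Standard weights: 0.15, 0.59, 0.02, 0.20, 0.04.
Ostaria: 0.1500×2.5 + 0.5900×7.2 + 0.0200×16.3 + 0.2000×37.7 + 0.0400×46.8 = 14.3610 per 10,000.
Dacira: 0.1500×2.0 + 0.5900×6.8 + 0.0200×15.5 + 0.2000×34.4 + 0.0400×54.8 = 13.6940 per 10,000.
Difference = 14.3610 − 13.6940 = 0.6670.

0.7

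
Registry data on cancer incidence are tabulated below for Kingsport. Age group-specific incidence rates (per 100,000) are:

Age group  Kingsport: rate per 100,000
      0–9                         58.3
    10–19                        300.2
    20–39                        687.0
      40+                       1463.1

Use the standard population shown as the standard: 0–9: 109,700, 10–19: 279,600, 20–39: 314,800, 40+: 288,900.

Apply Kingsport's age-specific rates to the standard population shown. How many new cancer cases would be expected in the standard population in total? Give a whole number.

Expected new cancer cases = Σ (standard pop × age-specific rate ÷ 100,000)
= 109,700×58.3/100,000 + 279,600×300.2/100,000 + 314,800×687.0/100,000 + 288,900×1463.1/100,000
= 63.96 + 839.36 + 2162.68 + 4226.90 = 7292.89.

7293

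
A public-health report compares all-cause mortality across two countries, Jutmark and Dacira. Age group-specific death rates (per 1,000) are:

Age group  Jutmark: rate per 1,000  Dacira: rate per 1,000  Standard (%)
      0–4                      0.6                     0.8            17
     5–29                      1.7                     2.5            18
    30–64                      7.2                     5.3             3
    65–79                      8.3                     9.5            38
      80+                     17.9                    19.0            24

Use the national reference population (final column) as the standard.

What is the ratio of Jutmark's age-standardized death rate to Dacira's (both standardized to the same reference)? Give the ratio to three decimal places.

Standard weights: 0.17, 0.18, 0.03, 0.38, 0.24.
Jutmark: 0.1700×0.6 + 0.1800×1.7 + 0.0300×7.2 + 0.3800×8.3 + 0.2400×17.9 = 8.0740 per 1,000.
Dacira: 0.1700×0.8 + 0.1800×2.5 + 0.0300×5.3 + 0.3800×9.5 + 0.2400×19.0 = 8.9150 per 1,000.
Ratio = 8.0740 ÷ 8.9150 = 0.90566.

0.906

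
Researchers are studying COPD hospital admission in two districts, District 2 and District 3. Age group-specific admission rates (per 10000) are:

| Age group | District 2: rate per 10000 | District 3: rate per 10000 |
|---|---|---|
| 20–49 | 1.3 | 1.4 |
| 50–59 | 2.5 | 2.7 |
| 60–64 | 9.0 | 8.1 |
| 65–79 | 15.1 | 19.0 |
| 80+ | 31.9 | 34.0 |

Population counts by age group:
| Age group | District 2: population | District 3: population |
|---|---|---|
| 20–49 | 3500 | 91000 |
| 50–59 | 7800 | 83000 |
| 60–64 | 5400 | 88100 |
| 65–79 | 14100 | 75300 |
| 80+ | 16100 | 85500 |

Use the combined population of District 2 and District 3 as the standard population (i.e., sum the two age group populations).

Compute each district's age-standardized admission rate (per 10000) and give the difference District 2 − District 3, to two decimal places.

-1.08

Combined standard total = 469800; weights = 0.2011, 0.1933, 0.1990, 0.1903, 0.2163.
District 2: 0.2011×1.3 + 0.1933×2.5 + 0.1990×9.0 + 0.1903×15.1 + 0.2163×31.9 = 12.3081 per 10000.
District 3: 0.2011×1.4 + 0.1933×2.7 + 0.1990×8.1 + 0.1903×19.0 + 0.2163×34.0 = 13.3840 per 10000.
Difference = 12.3081 − 13.3840 = -1.0759.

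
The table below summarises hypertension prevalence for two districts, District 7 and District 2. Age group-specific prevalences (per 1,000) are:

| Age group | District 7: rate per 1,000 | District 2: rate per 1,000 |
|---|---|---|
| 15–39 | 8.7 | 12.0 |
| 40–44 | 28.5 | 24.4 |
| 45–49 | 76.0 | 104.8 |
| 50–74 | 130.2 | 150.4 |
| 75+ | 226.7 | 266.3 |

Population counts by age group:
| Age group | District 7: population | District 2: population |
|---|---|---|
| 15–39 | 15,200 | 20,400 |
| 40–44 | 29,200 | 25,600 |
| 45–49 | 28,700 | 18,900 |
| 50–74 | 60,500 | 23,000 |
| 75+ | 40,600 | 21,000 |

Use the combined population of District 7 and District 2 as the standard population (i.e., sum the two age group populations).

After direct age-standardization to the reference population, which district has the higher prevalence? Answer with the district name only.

Combined standard total = 283,100; weights = 0.1258, 0.1936, 0.1681, 0.2949, 0.2176.
District 7: 0.1258×8.7 + 0.1936×28.5 + 0.1681×76.0 + 0.2949×130.2 + 0.2176×226.7 = 107.1195 per 1,000.
District 2: 0.1258×12.0 + 0.1936×24.4 + 0.1681×104.8 + 0.2949×150.4 + 0.2176×266.3 = 126.1578 per 1,000.
The crude rates (116.11 vs 109.29) would put District 7 higher, but that reflects its age composition; once standardized to a common age structure, District 2 has the higher underlying rate.

District 2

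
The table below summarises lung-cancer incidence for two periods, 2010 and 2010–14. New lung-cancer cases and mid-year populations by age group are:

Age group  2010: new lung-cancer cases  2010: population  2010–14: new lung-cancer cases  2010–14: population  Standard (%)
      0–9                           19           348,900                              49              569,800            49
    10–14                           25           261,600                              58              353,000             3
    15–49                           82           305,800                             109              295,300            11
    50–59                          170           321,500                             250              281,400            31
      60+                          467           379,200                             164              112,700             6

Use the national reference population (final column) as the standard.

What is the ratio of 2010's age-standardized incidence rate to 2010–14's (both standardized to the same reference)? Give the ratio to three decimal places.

0.659

Age-specific rates per 100,000 for 2010: 5.45, 9.56, 26.81, 52.88, 123.15.
For 2010–14: 8.60, 16.43, 36.91, 88.84, 145.52.
Standard weights: 0.49, 0.03, 0.11, 0.31, 0.06.
2010: 0.4900×5.45 + 0.0300×9.56 + 0.1100×26.81 + 0.3100×52.88 + 0.0600×123.15 = 29.6859 per 100,000.
2010–14: 0.4900×8.60 + 0.0300×16.43 + 0.1100×36.91 + 0.3100×88.84 + 0.0600×145.52 = 45.0390 per 100,000.
Ratio = 29.6859 ÷ 45.0390 = 0.65912.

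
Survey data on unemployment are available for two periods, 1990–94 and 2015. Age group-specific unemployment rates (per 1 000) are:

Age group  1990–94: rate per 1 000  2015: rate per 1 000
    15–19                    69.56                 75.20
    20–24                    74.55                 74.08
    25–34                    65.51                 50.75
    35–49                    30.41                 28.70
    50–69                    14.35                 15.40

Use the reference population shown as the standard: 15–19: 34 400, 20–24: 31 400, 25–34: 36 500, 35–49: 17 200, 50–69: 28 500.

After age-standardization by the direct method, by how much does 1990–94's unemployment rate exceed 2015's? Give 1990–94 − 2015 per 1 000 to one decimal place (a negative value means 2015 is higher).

Standard total = 148 000; weights = 0.2324, 0.2122, 0.2466, 0.1162, 0.1926.
1990–94: 0.2324×69.56 + 0.2122×74.55 + 0.2466×65.51 + 0.1162×30.41 + 0.1926×14.35 = 54.4384 per 1 000.
2015: 0.2324×75.20 + 0.2122×74.08 + 0.2466×50.75 + 0.1162×28.70 + 0.1926×15.40 = 52.0129 per 1 000.
Difference = 54.4384 − 52.0129 = 2.4255.

2.4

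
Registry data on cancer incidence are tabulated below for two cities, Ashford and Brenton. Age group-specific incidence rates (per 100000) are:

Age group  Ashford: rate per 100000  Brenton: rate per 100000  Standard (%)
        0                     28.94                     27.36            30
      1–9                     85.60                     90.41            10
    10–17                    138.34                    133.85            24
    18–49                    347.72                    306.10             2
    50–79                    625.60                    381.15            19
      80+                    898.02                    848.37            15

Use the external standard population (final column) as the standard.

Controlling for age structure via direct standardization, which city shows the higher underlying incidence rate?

Standard weights: 0.30, 0.10, 0.24, 0.02, 0.19, 0.15.
Ashford: 0.3000×28.94 + 0.1000×85.60 + 0.2400×138.34 + 0.0200×347.72 + 0.1900×625.60 + 0.1500×898.02 = 310.9650 per 100000.
Brenton: 0.3000×27.36 + 0.1000×90.41 + 0.2400×133.85 + 0.0200×306.10 + 0.1900×381.15 + 0.1500×848.37 = 255.1690 per 100000.

Ashford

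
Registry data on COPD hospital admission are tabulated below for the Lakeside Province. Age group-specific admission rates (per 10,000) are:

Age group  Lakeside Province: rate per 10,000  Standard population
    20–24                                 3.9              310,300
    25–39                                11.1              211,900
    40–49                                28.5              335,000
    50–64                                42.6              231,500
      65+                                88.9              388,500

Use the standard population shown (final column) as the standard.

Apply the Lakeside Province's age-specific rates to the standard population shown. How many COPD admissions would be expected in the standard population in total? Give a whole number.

5751

Expected COPD admissions = Σ (standard pop × age-specific rate ÷ 10,000)
= 310,300×3.9/10,000 + 211,900×11.1/10,000 + 335,000×28.5/10,000 + 231,500×42.6/10,000 + 388,500×88.9/10,000
= 121.02 + 235.21 + 954.75 + 986.19 + 3453.76 = 5750.93.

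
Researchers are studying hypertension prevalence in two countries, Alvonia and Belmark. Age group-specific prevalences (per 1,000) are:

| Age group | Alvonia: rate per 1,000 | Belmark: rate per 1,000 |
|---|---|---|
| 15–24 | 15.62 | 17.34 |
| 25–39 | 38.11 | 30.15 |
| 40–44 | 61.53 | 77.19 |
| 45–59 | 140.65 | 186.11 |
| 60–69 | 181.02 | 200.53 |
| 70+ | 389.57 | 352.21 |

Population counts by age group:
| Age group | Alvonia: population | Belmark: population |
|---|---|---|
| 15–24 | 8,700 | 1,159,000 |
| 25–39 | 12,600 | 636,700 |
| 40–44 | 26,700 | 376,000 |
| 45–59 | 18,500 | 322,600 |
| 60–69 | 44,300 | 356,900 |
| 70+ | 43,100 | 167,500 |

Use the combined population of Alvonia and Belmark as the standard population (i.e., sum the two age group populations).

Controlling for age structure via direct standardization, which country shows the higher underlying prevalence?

Belmark

Combined standard total = 3,172,600; weights = 0.3681, 0.2047, 0.1269, 0.1075, 0.1265, 0.0664.
Alvonia: 0.3681×15.62 + 0.2047×38.11 + 0.1269×61.53 + 0.1075×140.65 + 0.1265×181.02 + 0.0664×389.57 = 85.2319 per 1,000.
Belmark: 0.3681×17.34 + 0.2047×30.15 + 0.1269×77.19 + 0.1075×186.11 + 0.1265×200.53 + 0.0664×352.21 = 91.0984 per 1,000.
The crude rates (192.79 vs 85.77) would put Alvonia higher, but that reflects its age composition; once standardized to a common age structure, Belmark has the higher underlying rate.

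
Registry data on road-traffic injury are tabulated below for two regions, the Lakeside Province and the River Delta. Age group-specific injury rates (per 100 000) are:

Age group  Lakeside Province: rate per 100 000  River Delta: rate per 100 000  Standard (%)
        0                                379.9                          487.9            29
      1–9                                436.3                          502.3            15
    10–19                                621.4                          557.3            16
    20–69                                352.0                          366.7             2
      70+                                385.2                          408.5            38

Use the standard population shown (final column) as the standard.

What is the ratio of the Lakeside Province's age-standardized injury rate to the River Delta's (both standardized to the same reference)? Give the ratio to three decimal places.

Standard weights: 0.29, 0.15, 0.16, 0.02, 0.38.
The Lakeside Province: 0.2900×379.9 + 0.1500×436.3 + 0.1600×621.4 + 0.0200×352.0 + 0.3800×385.2 = 428.4560 per 100 000.
The River Delta: 0.2900×487.9 + 0.1500×502.3 + 0.1600×557.3 + 0.0200×366.7 + 0.3800×408.5 = 468.5680 per 100 000.
Ratio = 428.4560 ÷ 468.5680 = 0.91439.

0.914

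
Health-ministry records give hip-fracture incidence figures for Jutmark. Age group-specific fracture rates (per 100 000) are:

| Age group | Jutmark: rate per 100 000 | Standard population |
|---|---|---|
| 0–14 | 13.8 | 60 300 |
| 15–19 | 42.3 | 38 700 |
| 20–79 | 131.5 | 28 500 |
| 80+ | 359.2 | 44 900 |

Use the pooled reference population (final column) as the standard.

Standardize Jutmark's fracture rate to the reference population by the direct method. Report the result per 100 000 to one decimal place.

Standard total = 172 400; weights = 0.3498, 0.2245, 0.1653, 0.2604.
Standardized rate: 0.3498×13.8 + 0.2245×42.3 + 0.1653×131.5 + 0.2604×359.2 = 129.6113 per 100 000.

129.6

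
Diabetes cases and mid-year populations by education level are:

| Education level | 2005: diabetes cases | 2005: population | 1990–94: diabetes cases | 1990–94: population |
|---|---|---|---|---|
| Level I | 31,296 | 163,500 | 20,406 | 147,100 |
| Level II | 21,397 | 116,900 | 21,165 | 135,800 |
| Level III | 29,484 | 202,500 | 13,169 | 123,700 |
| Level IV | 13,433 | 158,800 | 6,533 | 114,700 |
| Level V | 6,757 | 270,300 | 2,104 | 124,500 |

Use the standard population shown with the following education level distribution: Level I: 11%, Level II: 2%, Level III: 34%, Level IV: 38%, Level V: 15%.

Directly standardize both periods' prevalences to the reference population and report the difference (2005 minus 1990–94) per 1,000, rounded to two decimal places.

31.36

Education-specific rates per 1,000 for 2005: 191.413, 183.037, 145.600, 84.591, 24.998.
For 1990–94: 138.722, 155.854, 106.459, 56.957, 16.900.
Standard weights: 0.11, 0.02, 0.34, 0.38, 0.15.
2005: 0.1100×191.413 + 0.0200×183.037 + 0.3400×145.600 + 0.3800×84.591 + 0.1500×24.998 = 110.1143 per 1,000.
1990–94: 0.1100×138.722 + 0.0200×155.854 + 0.3400×106.459 + 0.3800×56.957 + 0.1500×16.900 = 78.7513 per 1,000.
Difference = 110.1143 − 78.7513 = 31.3630.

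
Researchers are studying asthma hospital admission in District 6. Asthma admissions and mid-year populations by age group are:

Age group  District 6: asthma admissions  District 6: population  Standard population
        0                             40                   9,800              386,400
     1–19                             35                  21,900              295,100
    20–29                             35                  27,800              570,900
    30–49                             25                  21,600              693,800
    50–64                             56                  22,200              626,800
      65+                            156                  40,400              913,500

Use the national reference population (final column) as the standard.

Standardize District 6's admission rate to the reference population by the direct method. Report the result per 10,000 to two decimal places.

Age-specific rates per 10,000 for District 6: 40.82, 15.98, 12.59, 11.57, 25.23, 38.61.
Standard total = 3,486,500; weights = 0.1108, 0.0846, 0.1637, 0.1990, 0.1798, 0.2620.
Standardized rate: 0.1108×40.82 + 0.0846×15.98 + 0.1637×12.59 + 0.1990×11.57 + 0.1798×25.23 + 0.2620×38.61 = 24.8932 per 10,000.

24.89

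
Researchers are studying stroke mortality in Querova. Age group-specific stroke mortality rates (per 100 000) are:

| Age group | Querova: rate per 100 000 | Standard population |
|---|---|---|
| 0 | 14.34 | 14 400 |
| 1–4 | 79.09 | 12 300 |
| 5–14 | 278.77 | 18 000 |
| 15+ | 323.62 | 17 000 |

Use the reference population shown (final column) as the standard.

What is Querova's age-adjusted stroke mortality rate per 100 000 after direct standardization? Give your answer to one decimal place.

Standard total = 61 700; weights = 0.2334, 0.1994, 0.2917, 0.2755.
Standardized rate: 0.2334×14.34 + 0.1994×79.09 + 0.2917×278.77 + 0.2755×323.62 = 189.6062 per 100 000.

189.6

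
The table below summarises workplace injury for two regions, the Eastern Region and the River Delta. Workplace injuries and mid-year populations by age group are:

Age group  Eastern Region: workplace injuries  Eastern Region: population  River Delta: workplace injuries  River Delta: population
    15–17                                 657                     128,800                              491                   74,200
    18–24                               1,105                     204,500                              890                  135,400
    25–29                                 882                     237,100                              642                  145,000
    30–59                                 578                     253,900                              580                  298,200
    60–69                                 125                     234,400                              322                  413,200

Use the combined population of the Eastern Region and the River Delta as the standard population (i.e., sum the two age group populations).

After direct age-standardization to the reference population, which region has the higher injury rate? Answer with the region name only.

Age-specific rates per 10,000 for the Eastern Region: 51.01, 54.03, 37.20, 22.76, 5.33.
For the River Delta: 66.17, 65.73, 44.28, 19.45, 7.79.
Combined standard total = 2,124,700; weights = 0.0955, 0.1600, 0.1798, 0.2598, 0.3048.
The Eastern Region: 0.0955×51.01 + 0.1600×54.03 + 0.1798×37.20 + 0.2598×22.76 + 0.3048×5.33 = 27.7484 per 10,000.
The River Delta: 0.0955×66.17 + 0.1600×65.73 + 0.1798×44.28 + 0.2598×19.45 + 0.3048×7.79 = 32.2294 per 10,000.
The crude rates (31.61 vs 27.44) would put the Eastern Region higher, but that reflects its age composition; once standardized to a common age structure, the River Delta has the higher underlying rate.

River Delta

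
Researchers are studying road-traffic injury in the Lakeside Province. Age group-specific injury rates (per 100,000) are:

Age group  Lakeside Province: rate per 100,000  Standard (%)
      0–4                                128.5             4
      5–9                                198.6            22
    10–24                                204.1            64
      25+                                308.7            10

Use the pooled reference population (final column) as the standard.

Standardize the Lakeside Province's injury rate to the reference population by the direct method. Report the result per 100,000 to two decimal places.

210.33

Standard weights: 0.04, 0.22, 0.64, 0.10.
Standardized rate: 0.0400×128.5 + 0.2200×198.6 + 0.6400×204.1 + 0.1000×308.7 = 210.3260 per 100,000.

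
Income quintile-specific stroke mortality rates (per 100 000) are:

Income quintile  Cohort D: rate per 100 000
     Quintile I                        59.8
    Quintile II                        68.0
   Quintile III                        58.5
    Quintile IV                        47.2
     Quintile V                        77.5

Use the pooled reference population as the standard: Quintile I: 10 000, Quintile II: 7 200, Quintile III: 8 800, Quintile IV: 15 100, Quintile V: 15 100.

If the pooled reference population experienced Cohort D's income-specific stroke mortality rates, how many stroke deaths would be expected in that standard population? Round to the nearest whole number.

35

Expected stroke deaths = Σ (standard pop × income-specific rate ÷ 100 000)
= 10 000×59.8/100 000 + 7 200×68.0/100 000 + 8 800×58.5/100 000 + 15 100×47.2/100 000 + 15 100×77.5/100 000
= 5.98 + 4.90 + 5.15 + 7.13 + 11.70 = 34.85.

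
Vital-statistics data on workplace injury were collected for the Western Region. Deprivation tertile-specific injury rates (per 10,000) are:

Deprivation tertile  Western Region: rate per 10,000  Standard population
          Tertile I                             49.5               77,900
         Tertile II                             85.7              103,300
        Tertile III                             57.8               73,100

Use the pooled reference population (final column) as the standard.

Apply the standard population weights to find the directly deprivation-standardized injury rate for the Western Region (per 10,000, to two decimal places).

66.59

Standard total = 254,300; weights = 0.3063, 0.4062, 0.2875.
Standardized rate: 0.3063×49.5 + 0.4062×85.7 + 0.2875×57.8 = 66.5908 per 10,000.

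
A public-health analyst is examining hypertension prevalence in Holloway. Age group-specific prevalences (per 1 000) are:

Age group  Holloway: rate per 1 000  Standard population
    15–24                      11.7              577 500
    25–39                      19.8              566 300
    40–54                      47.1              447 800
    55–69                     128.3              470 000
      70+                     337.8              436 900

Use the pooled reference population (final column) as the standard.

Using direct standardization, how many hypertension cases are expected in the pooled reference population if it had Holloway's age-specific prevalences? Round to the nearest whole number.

Expected hypertension cases = Σ (standard pop × age-specific rate ÷ 1 000)
= 577 500×11.7/1 000 + 566 300×19.8/1 000 + 447 800×47.1/1 000 + 470 000×128.3/1 000 + 436 900×337.8/1 000
= 6756.75 + 11212.74 + 21091.38 + 60301.00 + 147584.82 = 246946.69.

246947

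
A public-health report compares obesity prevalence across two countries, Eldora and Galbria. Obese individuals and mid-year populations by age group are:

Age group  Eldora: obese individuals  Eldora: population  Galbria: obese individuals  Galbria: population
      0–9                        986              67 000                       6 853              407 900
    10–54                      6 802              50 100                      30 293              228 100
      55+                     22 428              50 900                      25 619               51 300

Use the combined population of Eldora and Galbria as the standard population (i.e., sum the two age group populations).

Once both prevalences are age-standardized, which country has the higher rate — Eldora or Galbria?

Age-specific rates per 1 000 for Eldora: 14.716, 135.768, 440.629.
For Galbria: 16.801, 132.806, 499.396.
Combined standard total = 855 300; weights = 0.5552, 0.3253, 0.1195.
Eldora: 0.5552×14.716 + 0.3253×135.768 + 0.1195×440.629 = 104.9829 per 1 000.
Galbria: 0.5552×16.801 + 0.3253×132.806 + 0.1195×499.396 = 112.1986 per 1 000.
The crude rates (179.86 vs 91.32) would put Eldora higher, but that reflects its age composition; once standardized to a common age structure, Galbria has the higher underlying rate.

Galbria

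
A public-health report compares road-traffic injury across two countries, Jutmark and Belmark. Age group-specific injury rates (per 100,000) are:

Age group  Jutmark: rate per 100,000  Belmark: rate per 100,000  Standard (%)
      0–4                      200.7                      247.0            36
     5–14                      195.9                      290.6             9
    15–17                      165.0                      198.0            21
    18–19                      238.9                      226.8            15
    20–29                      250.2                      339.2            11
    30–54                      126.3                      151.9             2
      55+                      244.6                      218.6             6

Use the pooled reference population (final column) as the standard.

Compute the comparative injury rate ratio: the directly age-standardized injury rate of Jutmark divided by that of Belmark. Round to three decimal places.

Standard weights: 0.36, 0.09, 0.21, 0.15, 0.11, 0.02, 0.06.
Jutmark: 0.3600×200.7 + 0.0900×195.9 + 0.2100×165.0 + 0.1500×238.9 + 0.1100×250.2 + 0.0200×126.3 + 0.0600×244.6 = 205.0920 per 100,000.
Belmark: 0.3600×247.0 + 0.0900×290.6 + 0.2100×198.0 + 0.1500×226.8 + 0.1100×339.2 + 0.0200×151.9 + 0.0600×218.6 = 244.1400 per 100,000.
Ratio = 205.0920 ÷ 244.1400 = 0.84006.

0.840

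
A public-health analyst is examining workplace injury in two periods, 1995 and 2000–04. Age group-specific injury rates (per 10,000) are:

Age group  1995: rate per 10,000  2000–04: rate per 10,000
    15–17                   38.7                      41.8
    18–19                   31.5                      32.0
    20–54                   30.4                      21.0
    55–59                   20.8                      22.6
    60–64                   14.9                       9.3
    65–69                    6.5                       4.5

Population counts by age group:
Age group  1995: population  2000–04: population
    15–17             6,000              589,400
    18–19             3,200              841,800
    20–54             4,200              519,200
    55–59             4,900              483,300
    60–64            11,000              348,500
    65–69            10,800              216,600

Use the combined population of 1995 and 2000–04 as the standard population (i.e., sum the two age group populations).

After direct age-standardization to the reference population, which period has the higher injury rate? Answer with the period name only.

Combined standard total = 3,038,900; weights = 0.1959, 0.2781, 0.1722, 0.1607, 0.1183, 0.0748.
1995: 0.1959×38.7 + 0.2781×31.5 + 0.1722×30.4 + 0.1607×20.8 + 0.1183×14.9 + 0.0748×6.5 = 27.1677 per 10,000.
2000–04: 0.1959×41.8 + 0.2781×32.0 + 0.1722×21.0 + 0.1607×22.6 + 0.1183×9.3 + 0.0748×4.5 = 25.7722 per 10,000.
The crude rates (19.87 vs 25.88) would put 2000–04 higher, but that reflects its age composition; once standardized to a common age structure, 1995 has the higher underlying rate.

1995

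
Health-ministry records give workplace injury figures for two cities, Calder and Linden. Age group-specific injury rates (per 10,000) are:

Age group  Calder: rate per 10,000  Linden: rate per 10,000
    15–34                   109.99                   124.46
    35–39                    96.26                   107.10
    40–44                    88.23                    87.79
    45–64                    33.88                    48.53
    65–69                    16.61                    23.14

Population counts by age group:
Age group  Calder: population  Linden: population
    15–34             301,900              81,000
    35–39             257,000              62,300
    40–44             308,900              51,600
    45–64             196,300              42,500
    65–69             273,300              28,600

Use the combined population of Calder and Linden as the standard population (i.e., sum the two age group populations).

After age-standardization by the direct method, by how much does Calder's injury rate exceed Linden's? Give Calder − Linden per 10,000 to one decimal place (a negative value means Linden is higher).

Combined standard total = 1,603,400; weights = 0.2388, 0.1991, 0.2248, 0.1489, 0.1883.
Calder: 0.2388×109.99 + 0.1991×96.26 + 0.2248×88.23 + 0.1489×33.88 + 0.1883×16.61 = 73.4458 per 10,000.
Linden: 0.2388×124.46 + 0.1991×107.10 + 0.2248×87.79 + 0.1489×48.53 + 0.1883×23.14 = 82.3725 per 10,000.
Difference = 73.4458 − 82.3725 = -8.9266.

-8.9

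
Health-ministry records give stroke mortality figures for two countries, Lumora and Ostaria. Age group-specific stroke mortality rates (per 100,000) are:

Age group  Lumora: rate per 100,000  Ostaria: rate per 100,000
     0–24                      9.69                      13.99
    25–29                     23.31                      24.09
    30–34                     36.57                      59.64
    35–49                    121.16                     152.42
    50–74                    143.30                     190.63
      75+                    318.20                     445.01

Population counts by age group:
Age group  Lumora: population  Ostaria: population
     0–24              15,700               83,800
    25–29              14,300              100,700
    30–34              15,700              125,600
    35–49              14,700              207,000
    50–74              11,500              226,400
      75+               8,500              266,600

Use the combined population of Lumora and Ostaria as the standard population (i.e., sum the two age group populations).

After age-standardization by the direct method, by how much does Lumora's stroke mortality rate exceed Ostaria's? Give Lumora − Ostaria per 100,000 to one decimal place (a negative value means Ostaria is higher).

-52.1

Combined standard total = 1,090,500; weights = 0.0912, 0.1055, 0.1296, 0.2033, 0.2182, 0.2523.
Lumora: 0.0912×9.69 + 0.1055×23.31 + 0.1296×36.57 + 0.2033×121.16 + 0.2182×143.30 + 0.2523×318.20 = 144.2469 per 100,000.
Ostaria: 0.0912×13.99 + 0.1055×24.09 + 0.1296×59.64 + 0.2033×152.42 + 0.2182×190.63 + 0.2523×445.01 = 196.3816 per 100,000.
Difference = 144.2469 − 196.3816 = -52.1347.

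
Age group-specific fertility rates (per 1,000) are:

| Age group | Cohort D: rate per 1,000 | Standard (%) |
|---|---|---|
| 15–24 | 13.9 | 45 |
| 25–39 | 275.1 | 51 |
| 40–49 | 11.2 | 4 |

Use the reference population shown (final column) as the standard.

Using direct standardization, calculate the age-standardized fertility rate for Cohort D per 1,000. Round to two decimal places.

147.00

Standard weights: 0.45, 0.51, 0.04.
Standardized rate: 0.4500×13.9 + 0.5100×275.1 + 0.0400×11.2 = 147.0040 per 1,000.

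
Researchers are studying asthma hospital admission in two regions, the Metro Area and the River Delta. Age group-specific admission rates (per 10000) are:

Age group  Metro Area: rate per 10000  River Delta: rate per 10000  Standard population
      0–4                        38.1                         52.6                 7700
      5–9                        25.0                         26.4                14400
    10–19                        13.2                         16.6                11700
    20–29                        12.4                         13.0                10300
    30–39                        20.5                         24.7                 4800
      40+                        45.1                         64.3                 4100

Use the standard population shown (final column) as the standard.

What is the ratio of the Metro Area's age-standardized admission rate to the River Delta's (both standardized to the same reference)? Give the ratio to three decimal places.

Standard total = 53000; weights = 0.1453, 0.2717, 0.2208, 0.1943, 0.0906, 0.0774.
The Metro Area: 0.1453×38.1 + 0.2717×25.0 + 0.2208×13.2 + 0.1943×12.4 + 0.0906×20.5 + 0.0774×45.1 = 22.9970 per 10000.
The River Delta: 0.1453×52.6 + 0.2717×26.4 + 0.2208×16.6 + 0.1943×13.0 + 0.0906×24.7 + 0.0774×64.3 = 28.2168 per 10000.
Ratio = 22.9970 ÷ 28.2168 = 0.81501.

0.815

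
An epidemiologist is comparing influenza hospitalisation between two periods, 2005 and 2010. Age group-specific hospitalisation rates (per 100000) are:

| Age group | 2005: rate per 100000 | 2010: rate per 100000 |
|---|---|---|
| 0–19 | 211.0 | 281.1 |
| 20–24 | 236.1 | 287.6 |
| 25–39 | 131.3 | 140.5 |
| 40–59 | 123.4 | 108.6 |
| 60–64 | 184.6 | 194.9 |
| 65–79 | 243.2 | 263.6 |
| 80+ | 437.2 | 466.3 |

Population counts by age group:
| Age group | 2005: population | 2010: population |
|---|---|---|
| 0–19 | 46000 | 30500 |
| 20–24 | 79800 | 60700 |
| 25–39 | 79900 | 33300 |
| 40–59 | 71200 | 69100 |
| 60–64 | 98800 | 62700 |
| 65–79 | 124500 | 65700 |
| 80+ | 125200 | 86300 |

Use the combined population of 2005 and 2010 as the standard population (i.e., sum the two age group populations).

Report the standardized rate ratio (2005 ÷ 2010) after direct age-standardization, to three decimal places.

Combined standard total = 1033700; weights = 0.0740, 0.1359, 0.1095, 0.1357, 0.1562, 0.1840, 0.2046.
2005: 0.0740×211.0 + 0.1359×236.1 + 0.1095×131.3 + 0.1357×123.4 + 0.1562×184.6 + 0.1840×243.2 + 0.2046×437.2 = 241.8759 per 100000.
2010: 0.0740×281.1 + 0.1359×287.6 + 0.1095×140.5 + 0.1357×108.6 + 0.1562×194.9 + 0.1840×263.6 + 0.2046×466.3 = 264.3791 per 100000.
Ratio = 241.8759 ÷ 264.3791 = 0.91488.

0.915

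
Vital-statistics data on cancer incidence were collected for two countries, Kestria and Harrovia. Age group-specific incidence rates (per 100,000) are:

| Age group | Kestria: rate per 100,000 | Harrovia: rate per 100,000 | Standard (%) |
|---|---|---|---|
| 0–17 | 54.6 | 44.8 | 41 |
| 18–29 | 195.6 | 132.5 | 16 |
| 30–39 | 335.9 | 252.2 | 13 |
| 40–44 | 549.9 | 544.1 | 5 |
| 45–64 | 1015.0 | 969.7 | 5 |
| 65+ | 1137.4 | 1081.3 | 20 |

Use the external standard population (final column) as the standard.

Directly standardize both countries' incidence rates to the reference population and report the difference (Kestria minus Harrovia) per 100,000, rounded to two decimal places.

38.77

Standard weights: 0.41, 0.16, 0.13, 0.05, 0.05, 0.20.
Kestria: 0.4100×54.6 + 0.1600×195.6 + 0.1300×335.9 + 0.0500×549.9 + 0.0500×1015.0 + 0.2000×1137.4 = 403.0740 per 100,000.
Harrovia: 0.4100×44.8 + 0.1600×132.5 + 0.1300×252.2 + 0.0500×544.1 + 0.0500×969.7 + 0.2000×1081.3 = 364.3040 per 100,000.
Difference = 403.0740 − 364.3040 = 38.7700.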